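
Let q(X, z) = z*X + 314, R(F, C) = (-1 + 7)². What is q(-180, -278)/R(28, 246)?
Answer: 25177/18 ≈ 1398.7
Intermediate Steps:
R(F, C) = 36 (R(F, C) = 6² = 36)
q(X, z) = 314 + X*z (q(X, z) = X*z + 314 = 314 + X*z)
q(-180, -278)/R(28, 246) = (314 - 180*(-278))/36 = (314 + 50040)*(1/36) = 50354*(1/36) = 25177/18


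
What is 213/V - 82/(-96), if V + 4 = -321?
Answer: 3101/15600 ≈ 0.19878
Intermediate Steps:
V = -325 (V = -4 - 321 = -325)
213/V - 82/(-96) = 213/(-325) - 82/(-96) = 213*(-1/325) - 82*(-1/96) = -213/325 + 41/48 = 3101/15600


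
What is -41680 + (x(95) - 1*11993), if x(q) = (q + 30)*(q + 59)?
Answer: -34423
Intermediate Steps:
x(q) = (30 + q)*(59 + q)
-41680 + (x(95) - 1*11993) = -41680 + ((1770 + 95² + 89*95) - 1*11993) = -41680 + ((1770 + 9025 + 8455) - 11993) = -41680 + (19250 - 11993) = -41680 + 7257 = -34423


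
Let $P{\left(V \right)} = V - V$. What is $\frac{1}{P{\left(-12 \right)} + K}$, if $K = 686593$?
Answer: $\frac{1}{686593} \approx 1.4565 \cdot 10^{-6}$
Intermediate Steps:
$P{\left(V \right)} = 0$
$\frac{1}{P{\left(-12 \right)} + K} = \frac{1}{0 + 686593} = \frac{1}{686593}$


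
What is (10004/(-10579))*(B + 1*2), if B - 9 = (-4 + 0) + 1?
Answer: -80032/10579 ≈ -7.5652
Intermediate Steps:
B = 6 (B = 9 + ((-4 + 0) + 1) = 9 + (-4 + 1) = 9 - 3 = 6)
(10004/(-10579))*(B + 1*2) = (10004/(-10579))*(6 + 1*2) = (10004*(-1/10579))*(6 + 2) = -10004/10579*8 = -80032/10579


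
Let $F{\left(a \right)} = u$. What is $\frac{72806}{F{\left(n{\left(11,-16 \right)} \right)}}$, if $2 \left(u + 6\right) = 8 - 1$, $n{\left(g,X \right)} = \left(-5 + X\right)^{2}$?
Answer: $- \frac{145612}{5} \approx -29122.0$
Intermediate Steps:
$u = - \frac{5}{2}$ ($u = -6 + \frac{8 - 1}{2} = -6 + \frac{1}{2} \cdot 7 = -6 + \frac{7}{2} = - \frac{5}{2} \approx -2.5$)
$F{\left(a \right)} = - \frac{5}{2}$
$\frac{72806}{F{\left(n{\left(11,-16 \right)} \right)}} = \frac{72806}{- \frac{5}{2}} = 72806 \left(- \frac{2}{5}\right) = - \frac{145612}{5}$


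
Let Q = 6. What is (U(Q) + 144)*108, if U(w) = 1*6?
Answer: 16200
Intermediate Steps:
U(w) = 6
(U(Q) + 144)*108 = (6 + 144)*108 = 150*108 = 16200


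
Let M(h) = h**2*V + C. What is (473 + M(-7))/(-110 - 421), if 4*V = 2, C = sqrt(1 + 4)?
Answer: -995/1062 - sqrt(5)/531 ≈ -0.94112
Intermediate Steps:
C = sqrt(5) ≈ 2.2361
V = 1/2 (V = (1/4)*2 = 1/2 ≈ 0.50000)
M(h) = sqrt(5) + h**2/2 (M(h) = h**2*(1/2) + sqrt(5) = h**2/2 + sqrt(5) = sqrt(5) + h**2/2)
(473 + M(-7))/(-110 - 421) = (473 + (sqrt(5) + (1/2)*(-7)**2))/(-110 - 421) = (473 + (sqrt(5) + (1/2)*49))/(-531) = (473 + (sqrt(5) + 49/2))*(-1/531) = (473 + (49/2 + sqrt(5)))*(-1/531) = (995/2 + sqrt(5))*(-1/531) = -995/1062 - sqrt(5)/531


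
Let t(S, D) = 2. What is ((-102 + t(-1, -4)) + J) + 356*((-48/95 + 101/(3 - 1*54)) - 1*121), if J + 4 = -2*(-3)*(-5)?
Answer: -213639758/4845 ≈ -44095.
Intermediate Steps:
J = -34 (J = -4 - 2*(-3)*(-5) = -4 + 6*(-5) = -4 - 30 = -34)
((-102 + t(-1, -4)) + J) + 356*((-48/95 + 101/(3 - 1*54)) - 1*121) = ((-102 + 2) - 34) + 356*((-48/95 + 101/(3 - 1*54)) - 1*121) = (-100 - 34) + 356*((-48*1/95 + 101/(3 - 54)) - 121) = -134 + 356*((-48/95 + 101/(-51)) - 121) = -134 + 356*((-48/95 + 101*(-1/51)) - 121) = -134 + 356*((-48/95 - 101/51) - 121) = -134 + 356*(-12043/4845 - 121) = -134 + 356*(-598288/4845) = -134 - 212990528/4845 = -213639758/4845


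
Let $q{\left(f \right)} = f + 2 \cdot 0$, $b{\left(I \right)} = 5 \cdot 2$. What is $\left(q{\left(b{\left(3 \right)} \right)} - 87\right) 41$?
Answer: $-3157$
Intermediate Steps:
$b{\left(I \right)} = 10$
$q{\left(f \right)} = f$ ($q{\left(f \right)} = f + 0 = f$)
$\left(q{\left(b{\left(3 \right)} \right)} - 87\right) 41 = \left(10 - 87\right) 41 = \left(-77\right) 41 = -3157$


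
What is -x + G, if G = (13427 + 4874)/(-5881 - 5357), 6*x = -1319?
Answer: 1226093/5619 ≈ 218.20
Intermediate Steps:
x = -1319/6 (x = (⅙)*(-1319) = -1319/6 ≈ -219.83)
G = -18301/11238 (G = 18301/(-11238) = 18301*(-1/11238) = -18301/11238 ≈ -1.6285)
-x + G = -1*(-1319/6) - 18301/11238 = 1319/6 - 18301/11238 = 1226093/5619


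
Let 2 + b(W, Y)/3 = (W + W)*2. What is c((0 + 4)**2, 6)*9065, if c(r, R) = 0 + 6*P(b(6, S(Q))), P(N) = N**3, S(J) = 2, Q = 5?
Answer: 15636907440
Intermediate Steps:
b(W, Y) = -6 + 12*W (b(W, Y) = -6 + 3*((W + W)*2) = -6 + 3*((2*W)*2) = -6 + 3*(4*W) = -6 + 12*W)
c(r, R) = 1724976 (c(r, R) = 0 + 6*(-6 + 12*6)**3 = 0 + 6*(-6 + 72)**3 = 0 + 6*66**3 = 0 + 6*287496 = 0 + 1724976 = 1724976)
c((0 + 4)**2, 6)*9065 = 1724976*9065 = 15636907440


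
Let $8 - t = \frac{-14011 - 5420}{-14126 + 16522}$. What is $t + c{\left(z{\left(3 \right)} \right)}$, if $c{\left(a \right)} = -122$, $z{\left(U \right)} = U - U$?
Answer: $- \frac{253713}{2396} \approx -105.89$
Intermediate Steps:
$z{\left(U \right)} = 0$
$t = \frac{38599}{2396}$ ($t = 8 - \frac{-14011 - 5420}{-14126 + 16522} = 8 - - \frac{19431}{2396} = 8 + \frac{19431}{2396} = \frac{38599}{2396} \approx 16.11$)
$t + c{\left(z{\left(3 \right)} \right)} = \frac{38599}{2396} - 122 = - \frac{253713}{2396}$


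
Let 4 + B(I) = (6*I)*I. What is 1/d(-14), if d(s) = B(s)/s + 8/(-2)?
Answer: -7/614 ≈ -0.011401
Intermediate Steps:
B(I) = -4 + 6*I² (B(I) = -4 + (6*I)*I = -4 + 6*I²)
d(s) = -4 + (-4 + 6*s²)/s (d(s) = (-4 + 6*s²)/s + 8/(-2) = (-4 + 6*s²)/s + 8*(-½) = (-4 + 6*s²)/s - 4 = -4 + (-4 + 6*s²)/s)
1/d(-14) = 1/(-4 - 4/(-14) + 6*(-14)) = 1/(-4 - 4*(-1/14) - 84) = 1/(-4 + 2/7 - 84) = 1/(-614/7) = -7/614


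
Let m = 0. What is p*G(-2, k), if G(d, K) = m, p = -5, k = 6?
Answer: 0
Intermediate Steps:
G(d, K) = 0
p*G(-2, k) = -5*0 = 0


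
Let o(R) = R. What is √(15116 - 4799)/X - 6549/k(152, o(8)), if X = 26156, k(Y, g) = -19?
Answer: 6549/19 + √10317/26156 ≈ 344.69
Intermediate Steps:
√(15116 - 4799)/X - 6549/k(152, o(8)) = √(15116 - 4799)/26156 - 6549/(-19) = √10317*(1/26156) - 6549*(-1/19) = √10317/26156 + 6549/19 = 6549/19 + √10317/26156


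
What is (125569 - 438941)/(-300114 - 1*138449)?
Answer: 313372/438563 ≈ 0.71454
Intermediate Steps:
(125569 - 438941)/(-300114 - 1*138449) = -313372/(-300114 - 138449) = -313372/(-438563) = -313372*(-1/438563) = 313372/438563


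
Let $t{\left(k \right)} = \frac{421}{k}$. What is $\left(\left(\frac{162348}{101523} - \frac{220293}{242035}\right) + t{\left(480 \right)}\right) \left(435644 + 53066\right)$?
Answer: $\frac{60179183666322869}{78630781776} \approx 7.6534 \cdot 10^{5}$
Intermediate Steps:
$\left(\left(\frac{162348}{101523} - \frac{220293}{242035}\right) + t{\left(480 \right)}\right) \left(435644 + 53066\right) = \left(\left(\frac{162348}{101523} - \frac{220293}{242035}\right) + \frac{421}{480}\right) \left(435644 + 53066\right) = \left(\left(162348 \cdot \frac{1}{101523} - \frac{220293}{242035}\right) + 421 \cdot \frac{1}{480}\right) 488710 = \left(\left(\frac{54116}{33841} - \frac{220293}{242035}\right) + \frac{421}{480}\right) 488710 = \left(\frac{5643030647}{8190706435} + \frac{421}{480}\right) 488710 = \frac{1231388423939}{786307817760} \cdot 488710 = \frac{60179183666322869}{78630781776}$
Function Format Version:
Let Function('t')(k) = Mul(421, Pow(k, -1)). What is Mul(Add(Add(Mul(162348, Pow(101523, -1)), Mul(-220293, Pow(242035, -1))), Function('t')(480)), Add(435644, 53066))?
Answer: Rational(60179183666322869, 78630781776) ≈ 7.6534e+5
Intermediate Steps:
Mul(Add(Add(Mul(162348, Pow(101523, -1)), Mul(-220293, Pow(242035, -1))), Function('t')(480)), Add(435644, 53066)) = Mul(Add(Add(Mul(162348, Pow(101523, -1)), Mul(-220293, Pow(242035, -1))), Mul(421, Pow(480, -1))), Add(435644, 53066)) = Mul(Add(Add(Mul(162348, Rational(1, 101523)), Mul(-220293, Rational(1, 242035))), Mul(421, Rational(1, 480))), 488710) = Mul(Add(Add(Rational(54116, 33841), Rational(-220293, 242035)), Rational(421, 480)), 488710) = Mul(Add(Rational(5643030647, 8190706435), Rational(421, 480)), 488710) = Mul(Rational(1231388423939, 786307817760), 488710) = Rational(60179183666322869, 78630781776)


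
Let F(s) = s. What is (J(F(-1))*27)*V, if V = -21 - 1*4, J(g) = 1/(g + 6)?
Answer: -135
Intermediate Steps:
J(g) = 1/(6 + g)
V = -25 (V = -21 - 4 = -25)
(J(F(-1))*27)*V = (27/(6 - 1))*(-25) = (27/5)*(-25) = -135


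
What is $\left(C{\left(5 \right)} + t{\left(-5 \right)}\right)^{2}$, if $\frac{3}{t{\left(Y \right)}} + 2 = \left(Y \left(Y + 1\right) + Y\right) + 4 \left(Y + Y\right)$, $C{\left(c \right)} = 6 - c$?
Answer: $\frac{64}{81} \approx 0.79012$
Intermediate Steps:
$t{\left(Y \right)} = \frac{3}{-2 + 9 Y + Y \left(1 + Y\right)}$ ($t{\left(Y \right)} = \frac{3}{-2 + \left(\left(Y \left(Y + 1\right) + Y\right) + 4 \left(Y + Y\right)\right)} = \frac{3}{-2 + \left(\left(Y \left(1 + Y\right) + Y\right) + 4 \cdot 2 Y\right)} = \frac{3}{-2 + \left(\left(Y + Y \left(1 + Y\right)\right) + 8 Y\right)} = \frac{3}{-2 + \left(9 Y + Y \left(1 + Y\right)\right)} = \frac{3}{-2 + 9 Y + Y \left(1 + Y\right)}$)
$\left(C{\left(5 \right)} + t{\left(-5 \right)}\right)^{2} = \left(\left(6 - 5\right) + \frac{3}{-2 + \left(-5\right)^{2} + 10 \left(-5\right)}\right)^{2} = \left(\left(6 - 5\right) + \frac{3}{-2 + 25 - 50}\right)^{2} = \left(1 + \frac{3}{-27}\right)^{2} = \left(1 + 3 \left(- \frac{1}{27}\right)\right)^{2} = \left(1 - \frac{1}{9}\right)^{2} = \left(\frac{8}{9}\right)^{2} = \frac{64}{81}$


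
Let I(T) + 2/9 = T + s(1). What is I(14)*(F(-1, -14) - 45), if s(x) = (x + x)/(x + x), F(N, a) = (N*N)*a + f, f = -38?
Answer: -12901/9 ≈ -1433.4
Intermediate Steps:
F(N, a) = -38 + a*N² (F(N, a) = (N*N)*a - 38 = N²*a - 38 = a*N² - 38 = -38 + a*N²)
s(x) = 1 (s(x) = (2*x)/((2*x)) = (2*x)*(1/(2*x)) = 1)
I(T) = 7/9 + T (I(T) = -2/9 + (T + 1) = -2/9 + (1 + T) = 7/9 + T)
I(14)*(F(-1, -14) - 45) = (7/9 + 14)*((-38 - 14*(-1)²) - 45) = 133*((-38 - 14*1) - 45)/9 = 133*((-38 - 14) - 45)/9 = 133*(-52 - 45)/9 = (133/9)*(-97) = -12901/9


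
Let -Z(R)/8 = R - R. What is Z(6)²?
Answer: 0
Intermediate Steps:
Z(R) = 0 (Z(R) = -8*(R - R) = -8*0 = 0)
Z(6)² = 0² = 0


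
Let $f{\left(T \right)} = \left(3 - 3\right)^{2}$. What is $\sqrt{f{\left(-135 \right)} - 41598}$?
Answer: $3 i \sqrt{4622} \approx 203.96 i$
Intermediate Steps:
$f{\left(T \right)} = 0$ ($f{\left(T \right)} = 0^{2} = 0$)
$\sqrt{f{\left(-135 \right)} - 41598} = \sqrt{0 - 41598} = \sqrt{-41598} = 3 i \sqrt{4622}$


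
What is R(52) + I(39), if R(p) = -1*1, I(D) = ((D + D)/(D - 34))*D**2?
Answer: 118633/5 ≈ 23727.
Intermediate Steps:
I(D) = 2*D**3/(-34 + D) (I(D) = ((2*D)/(-34 + D))*D**2 = (2*D/(-34 + D))*D**2 = 2*D**3/(-34 + D))
R(p) = -1
R(52) + I(39) = -1 + 2*39**3/(-34 + 39) = -1 + 2*59319/5 = -1 + 2*59319*(1/5) = -1 + 118638/5 = 118633/5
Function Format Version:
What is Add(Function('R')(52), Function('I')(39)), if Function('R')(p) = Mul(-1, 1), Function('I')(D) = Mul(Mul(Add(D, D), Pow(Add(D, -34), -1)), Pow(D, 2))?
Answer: Rational(118633, 5) ≈ 23727.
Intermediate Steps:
Function('I')(D) = Mul(2, Pow(D, 3), Pow(Add(-34, D), -1)) (Function('I')(D) = Mul(Mul(Mul(2, D), Pow(Add(-34, D), -1)), Pow(D, 2)) = Mul(Mul(2, D, Pow(Add(-34, D), -1)), Pow(D, 2)) = Mul(2, Pow(D, 3), Pow(Add(-34, D), -1)))
Function('R')(p) = -1
Add(Function('R')(52), Function('I')(39)) = Add(-1, Mul(2, Pow(39, 3), Pow(Add(-34, 39), -1))) = Add(-1, Mul(2, 59319, Pow(5, -1))) = Add(-1, Mul(2, 59319, Rational(1, 5))) = Add(-1, Rational(118638, 5)) = Rational(118633, 5)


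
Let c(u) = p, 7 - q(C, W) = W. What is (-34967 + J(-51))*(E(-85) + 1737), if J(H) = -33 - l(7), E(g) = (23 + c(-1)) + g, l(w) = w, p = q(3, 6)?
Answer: -58671732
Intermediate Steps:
q(C, W) = 7 - W
p = 1 (p = 7 - 1*6 = 7 - 6 = 1)
c(u) = 1
E(g) = 24 + g (E(g) = (23 + 1) + g = 24 + g)
J(H) = -40 (J(H) = -33 - 1*7 = -33 - 7 = -40)
(-34967 + J(-51))*(E(-85) + 1737) = (-34967 - 40)*((24 - 85) + 1737) = -35007*(-61 + 1737) = -35007*1676 = -58671732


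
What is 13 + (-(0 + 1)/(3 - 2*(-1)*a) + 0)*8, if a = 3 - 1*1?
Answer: 83/7 ≈ 11.857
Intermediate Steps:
a = 2 (a = 3 - 1 = 2)
13 + (-(0 + 1)/(3 - 2*(-1)*a) + 0)*8 = 13 + (-(0 + 1)/(3 - 2*(-1)*2) + 0)*8 = 13 + (-1/(3 - (-2)*2) + 0)*8 = 13 + (-1/(3 - 1*(-4)) + 0)*8 = 13 + (-1/(3 + 4) + 0)*8 = 13 + (-1/7 + 0)*8 = 13 + (-1*⅐ + 0)*8 = 13 + (-⅐ + 0)*8 = 13 - ⅐*8 = 13 - 8/7 = 83/7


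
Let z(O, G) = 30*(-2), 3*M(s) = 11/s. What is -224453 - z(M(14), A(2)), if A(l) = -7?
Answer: -224393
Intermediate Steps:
M(s) = 11/(3*s) (M(s) = (11/s)/3 = 11/(3*s))
z(O, G) = -60
-224453 - z(M(14), A(2)) = -224453 - 1*(-60) = -224453 + 60 = -224393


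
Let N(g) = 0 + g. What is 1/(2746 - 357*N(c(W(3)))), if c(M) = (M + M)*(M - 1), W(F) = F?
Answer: -1/1538 ≈ -0.00065020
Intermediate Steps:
c(M) = 2*M*(-1 + M) (c(M) = (2*M)*(-1 + M) = 2*M*(-1 + M))
N(g) = g
1/(2746 - 357*N(c(W(3)))) = 1/(2746 - 714*3*(-1 + 3)) = 1/(2746 - 714*3*2) = 1/(2746 - 357*12) = 1/(2746 - 4284) = 1/(-1538) = -1/1538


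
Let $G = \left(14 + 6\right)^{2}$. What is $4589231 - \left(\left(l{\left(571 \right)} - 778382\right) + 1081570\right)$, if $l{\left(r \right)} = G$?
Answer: $4285643$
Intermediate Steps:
$G = 400$ ($G = 20^{2} = 400$)
$l{\left(r \right)} = 400$
$4589231 - \left(\left(l{\left(571 \right)} - 778382\right) + 1081570\right) = 4589231 - \left(\left(400 - 778382\right) + 1081570\right) = 4589231 - \left(-777982 + 1081570\right) = 4589231 - 303588 = 4285643$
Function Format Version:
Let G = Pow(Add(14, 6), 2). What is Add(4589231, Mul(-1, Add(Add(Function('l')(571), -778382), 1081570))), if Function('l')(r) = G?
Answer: 4285643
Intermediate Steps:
G = 400 (G = Pow(20, 2) = 400)
Function('l')(r) = 400
Add(4589231, Mul(-1, Add(Add(Function('l')(571), -778382), 1081570))) = Add(4589231, Mul(-1, Add(Add(400, -778382), 1081570))) = Add(4589231, Mul(-1, Add(-777982, 1081570))) = Add(4589231, Mul(-1, 303588)) = Add(4589231, -303588) = 4285643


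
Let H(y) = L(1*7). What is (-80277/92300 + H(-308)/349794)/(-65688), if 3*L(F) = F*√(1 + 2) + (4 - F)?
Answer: 14040252619/1060400930752800 - √3/9847400688 ≈ 1.3240e-5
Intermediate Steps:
L(F) = 4/3 - F/3 + F*√3/3 (L(F) = (F*√(1 + 2) + (4 - F))/3 = (F*√3 + (4 - F))/3 = (4 - F + F*√3)/3 = 4/3 - F/3 + F*√3/3)
H(y) = -1 + 7*√3/3 (H(y) = 4/3 - 7/3 + (1*7)*√3/3 = 4/3 - ⅓*7 + (⅓)*7*√3 = 4/3 - 7/3 + 7*√3/3 = -1 + 7*√3/3)
(-80277/92300 + H(-308)/349794)/(-65688) = (-80277/92300 + (-1 + 7*√3/3)/349794)/(-65688) = (-80277*1/92300 + (-1 + 7*√3/3)*(1/349794))*(-1/65688) = (-80277/92300 + (-1/349794 + 7*√3/1049382))*(-1/65688) = (-14040252619/16142993100 + 7*√3/1049382)*(-1/65688) = 14040252619/1060400930752800 - √3/9847400688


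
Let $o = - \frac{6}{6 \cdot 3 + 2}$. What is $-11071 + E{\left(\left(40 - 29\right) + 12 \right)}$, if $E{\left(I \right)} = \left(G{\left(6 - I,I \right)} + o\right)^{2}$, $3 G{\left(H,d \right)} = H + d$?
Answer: $- \frac{1106811}{100} \approx -11068.0$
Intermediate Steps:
$o = - \frac{3}{10}$ ($o = - \frac{6}{18 + 2} = - \frac{6}{20} = \left(-6\right) \frac{1}{20} = - \frac{3}{10} \approx -0.3$)
$G{\left(H,d \right)} = \frac{H}{3} + \frac{d}{3}$ ($G{\left(H,d \right)} = \frac{H + d}{3} = \frac{H}{3} + \frac{d}{3}$)
$E{\left(I \right)} = \frac{289}{100}$ ($E{\left(I \right)} = \left(\left(\frac{6 - I}{3} + \frac{I}{3}\right) - \frac{3}{10}\right)^{2} = \left(\left(\left(2 - \frac{I}{3}\right) + \frac{I}{3}\right) - \frac{3}{10}\right)^{2} = \left(2 - \frac{3}{10}\right)^{2} = \left(\frac{17}{10}\right)^{2} = \frac{289}{100}$)
$-11071 + E{\left(\left(40 - 29\right) + 12 \right)} = -11071 + \frac{289}{100} = - \frac{1106811}{100}$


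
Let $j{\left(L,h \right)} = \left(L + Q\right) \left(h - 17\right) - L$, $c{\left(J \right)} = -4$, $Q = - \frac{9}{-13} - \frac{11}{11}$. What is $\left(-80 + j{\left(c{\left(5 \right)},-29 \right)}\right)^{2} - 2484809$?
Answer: $- \frac{417410977}{169} \approx -2.4699 \cdot 10^{6}$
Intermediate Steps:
$Q = - \frac{4}{13}$ ($Q = \left(-9\right) \left(- \frac{1}{13}\right) - 1 = \frac{9}{13} - 1 = - \frac{4}{13} \approx -0.30769$)
$j{\left(L,h \right)} = - L + \left(-17 + h\right) \left(- \frac{4}{13} + L\right)$ ($j{\left(L,h \right)} = \left(L - \frac{4}{13}\right) \left(h - 17\right) - L = \left(- \frac{4}{13} + L\right) \left(-17 + h\right) - L = \left(-17 + h\right) \left(- \frac{4}{13} + L\right) - L = - L + \left(-17 + h\right) \left(- \frac{4}{13} + L\right)$)
$\left(-80 + j{\left(c{\left(5 \right)},-29 \right)}\right)^{2} - 2484809 = \left(-80 - - \frac{2628}{13}\right)^{2} - 2484809 = \left(-80 + \left(\frac{68}{13} + 72 + \frac{116}{13} + 116\right)\right)^{2} - 2484809 = \left(-80 + \frac{2628}{13}\right)^{2} - 2484809 = \left(\frac{1588}{13}\right)^{2} - 2484809 = \frac{2521744}{169} - 2484809 = - \frac{417410977}{169}$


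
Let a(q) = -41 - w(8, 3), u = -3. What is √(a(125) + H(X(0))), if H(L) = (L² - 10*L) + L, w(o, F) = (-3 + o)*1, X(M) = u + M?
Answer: I*√10 ≈ 3.1623*I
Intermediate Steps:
X(M) = -3 + M
w(o, F) = -3 + o
a(q) = -46 (a(q) = -41 - (-3 + 8) = -41 - 1*5 = -41 - 5 = -46)
H(L) = L² - 9*L
√(a(125) + H(X(0))) = √(-46 + (-3 + 0)*(-9 + (-3 + 0))) = √(-46 - 3*(-9 - 3)) = √(-46 - 3*(-12)) = √(-46 + 36) = √(-10) = I*√10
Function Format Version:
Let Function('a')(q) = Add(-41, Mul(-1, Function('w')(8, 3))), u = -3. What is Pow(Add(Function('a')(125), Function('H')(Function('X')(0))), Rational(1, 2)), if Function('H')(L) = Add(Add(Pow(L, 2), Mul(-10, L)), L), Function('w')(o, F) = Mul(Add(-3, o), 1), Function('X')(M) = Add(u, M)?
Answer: Mul(I, Pow(10, Rational(1, 2))) ≈ Mul(3.1623, I)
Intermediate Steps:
Function('X')(M) = Add(-3, M)
Function('w')(o, F) = Add(-3, o)
Function('a')(q) = -46 (Function('a')(q) = Add(-41, Mul(-1, Add(-3, 8))) = Add(-41, Mul(-1, 5)) = Add(-41, -5) = -46)
Function('H')(L) = Add(Pow(L, 2), Mul(-9, L))
Pow(Add(Function('a')(125), Function('H')(Function('X')(0))), Rational(1, 2)) = Pow(Add(-46, Mul(Add(-3, 0), Add(-9, Add(-3, 0)))), Rational(1, 2)) = Pow(Add(-46, Mul(-3, Add(-9, -3))), Rational(1, 2)) = Pow(Add(-46, Mul(-3, -12)), Rational(1, 2)) = Pow(Add(-46, 36), Rational(1, 2)) = Pow(-10, Rational(1, 2)) = Mul(I, Pow(10, Rational(1, 2)))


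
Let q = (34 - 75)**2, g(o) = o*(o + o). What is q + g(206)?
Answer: 86553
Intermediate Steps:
g(o) = 2*o**2 (g(o) = o*(2*o) = 2*o**2)
q = 1681 (q = (-41)**2 = 1681)
q + g(206) = 1681 + 2*206**2 = 1681 + 2*42436 = 1681 + 84872 = 86553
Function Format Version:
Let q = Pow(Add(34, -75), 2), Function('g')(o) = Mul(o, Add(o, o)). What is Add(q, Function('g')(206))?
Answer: 86553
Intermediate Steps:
Function('g')(o) = Mul(2, Pow(o, 2)) (Function('g')(o) = Mul(o, Mul(2, o)) = Mul(2, Pow(o, 2)))
q = 1681 (q = Pow(-41, 2) = 1681)
Add(q, Function('g')(206)) = Add(1681, Mul(2, Pow(206, 2))) = Add(1681, Mul(2, 42436)) = Add(1681, 84872) = 86553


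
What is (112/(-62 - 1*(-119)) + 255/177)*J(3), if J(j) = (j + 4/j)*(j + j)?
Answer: 297778/3363 ≈ 88.545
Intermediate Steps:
J(j) = 2*j*(j + 4/j) (J(j) = (j + 4/j)*(2*j) = 2*j*(j + 4/j))
(112/(-62 - 1*(-119)) + 255/177)*J(3) = (112/(-62 - 1*(-119)) + 255/177)*(8 + 2*3²) = (112/(-62 + 119) + 255*(1/177))*(8 + 2*9) = (112/57 + 85/59)*(8 + 18) = (112*(1/57) + 85/59)*26 = (112/57 + 85/59)*26 = (11453/3363)*26 = 297778/3363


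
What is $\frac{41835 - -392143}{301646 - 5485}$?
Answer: $\frac{433978}{296161} \approx 1.4653$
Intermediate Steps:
$\frac{41835 - -392143}{301646 - 5485} = \frac{41835 + 392143}{296161} = 433978 \cdot \frac{1}{296161} = \frac{433978}{296161}$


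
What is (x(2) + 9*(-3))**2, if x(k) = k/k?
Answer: 676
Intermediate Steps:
x(k) = 1
(x(2) + 9*(-3))**2 = (1 + 9*(-3))**2 = (1 - 27)**2 = (-26)**2 = 676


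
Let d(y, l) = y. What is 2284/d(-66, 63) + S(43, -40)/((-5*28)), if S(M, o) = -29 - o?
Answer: -160243/4620 ≈ -34.685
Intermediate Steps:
2284/d(-66, 63) + S(43, -40)/((-5*28)) = 2284/(-66) + (-29 - 1*(-40))/((-5*28)) = 2284*(-1/66) + (-29 + 40)/(-140) = -1142/33 + 11*(-1/140) = -1142/33 - 11/140 = -160243/4620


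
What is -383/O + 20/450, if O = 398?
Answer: -16439/17910 ≈ -0.91787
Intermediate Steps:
-383/O + 20/450 = -383/398 + 20/450 = -383*1/398 + 20*(1/450) = -383/398 + 2/45 = -16439/17910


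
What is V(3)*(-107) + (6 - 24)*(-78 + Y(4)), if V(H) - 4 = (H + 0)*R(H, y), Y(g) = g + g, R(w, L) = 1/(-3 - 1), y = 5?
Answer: 3649/4 ≈ 912.25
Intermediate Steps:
R(w, L) = -¼ (R(w, L) = 1/(-4) = -¼)
Y(g) = 2*g
V(H) = 4 - H/4 (V(H) = 4 + (H + 0)*(-¼) = 4 + H*(-¼) = 4 - H/4)
V(3)*(-107) + (6 - 24)*(-78 + Y(4)) = (4 - ¼*3)*(-107) + (6 - 24)*(-78 + 2*4) = (4 - ¾)*(-107) - 18*(-78 + 8) = (13/4)*(-107) - 18*(-70) = -1391/4 + 1260 = 3649/4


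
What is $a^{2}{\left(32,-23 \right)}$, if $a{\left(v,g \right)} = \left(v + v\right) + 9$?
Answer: $5329$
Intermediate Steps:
$a{\left(v,g \right)} = 9 + 2 v$ ($a{\left(v,g \right)} = 2 v + 9 = 9 + 2 v$)
$a^{2}{\left(32,-23 \right)} = \left(9 + 2 \cdot 32\right)^{2} = \left(9 + 64\right)^{2} = 73^{2} = 5329$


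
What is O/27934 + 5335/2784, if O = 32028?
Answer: 119096921/38884128 ≈ 3.0629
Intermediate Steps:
O/27934 + 5335/2784 = 32028/27934 + 5335/2784 = 32028*(1/27934) + 5335*(1/2784) = 16014/13967 + 5335/2784 = 119096921/38884128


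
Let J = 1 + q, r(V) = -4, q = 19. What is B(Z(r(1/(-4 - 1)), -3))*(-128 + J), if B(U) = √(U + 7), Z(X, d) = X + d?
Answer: 0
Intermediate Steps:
B(U) = √(7 + U)
J = 20 (J = 1 + 19 = 20)
B(Z(r(1/(-4 - 1)), -3))*(-128 + J) = √(7 + (-4 - 3))*(-128 + 20) = √(7 - 7)*(-108) = √0*(-108) = 0*(-108) = 0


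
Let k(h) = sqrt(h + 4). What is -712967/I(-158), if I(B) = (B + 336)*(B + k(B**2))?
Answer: -56324393/356 - 712967*sqrt(6242)/356 ≈ -3.1644e+5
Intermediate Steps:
k(h) = sqrt(4 + h)
I(B) = (336 + B)*(B + sqrt(4 + B**2)) (I(B) = (B + 336)*(B + sqrt(4 + B**2)) = (336 + B)*(B + sqrt(4 + B**2)))
-712967/I(-158) = -712967/((-158)**2 + 336*(-158) + 336*sqrt(4 + (-158)**2) - 158*sqrt(4 + (-158)**2)) = -712967/(24964 - 53088 + 336*sqrt(4 + 24964) - 158*sqrt(4 + 24964)) = -712967/(24964 - 53088 + 336*sqrt(24968) - 316*sqrt(6242)) = -712967/(24964 - 53088 + 336*(2*sqrt(6242)) - 316*sqrt(6242)) = -712967/(24964 - 53088 + 672*sqrt(6242) - 316*sqrt(6242)) = -712967/(-28124 + 356*sqrt(6242))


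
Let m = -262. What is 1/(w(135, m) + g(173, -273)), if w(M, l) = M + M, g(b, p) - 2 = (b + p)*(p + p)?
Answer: 1/54872 ≈ 1.8224e-5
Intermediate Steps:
g(b, p) = 2 + 2*p*(b + p) (g(b, p) = 2 + (b + p)*(p + p) = 2 + (b + p)*(2*p) = 2 + 2*p*(b + p))
w(M, l) = 2*M
1/(w(135, m) + g(173, -273)) = 1/(2*135 + (2 + 2*(-273)² + 2*173*(-273))) = 1/(270 + (2 + 2*74529 - 94458)) = 1/(270 + (2 + 149058 - 94458)) = 1/(270 + 54602) = 1/54872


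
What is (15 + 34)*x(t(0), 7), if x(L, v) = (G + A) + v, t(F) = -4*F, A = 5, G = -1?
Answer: 539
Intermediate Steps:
x(L, v) = 4 + v (x(L, v) = (-1 + 5) + v = 4 + v)
(15 + 34)*x(t(0), 7) = (15 + 34)*(4 + 7) = 49*11 = 539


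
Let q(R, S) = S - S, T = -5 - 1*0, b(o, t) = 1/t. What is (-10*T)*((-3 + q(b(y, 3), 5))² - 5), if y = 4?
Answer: 200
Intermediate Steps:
T = -5 (T = -5 + 0 = -5)
q(R, S) = 0
(-10*T)*((-3 + q(b(y, 3), 5))² - 5) = (-10*(-5))*((-3 + 0)² - 5) = 50*((-3)² - 5) = 50*(9 - 5) = 50*4 = 200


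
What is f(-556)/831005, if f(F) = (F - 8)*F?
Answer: 313584/831005 ≈ 0.37736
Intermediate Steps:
f(F) = F*(-8 + F) (f(F) = (-8 + F)*F = F*(-8 + F))
f(-556)/831005 = -556*(-8 - 556)/831005 = -556*(-564)*(1/831005) = 313584*(1/831005) = 313584/831005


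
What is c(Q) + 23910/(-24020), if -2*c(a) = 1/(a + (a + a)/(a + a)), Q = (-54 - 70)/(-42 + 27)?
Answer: -175182/166939 ≈ -1.0494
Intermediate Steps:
Q = 124/15 (Q = -124/(-15) = -124*(-1/15) = 124/15 ≈ 8.2667)
c(a) = -1/(2*(1 + a)) (c(a) = -1/(2*(a + (a + a)/(a + a))) = -1/(2*(a + (2*a)/((2*a)))) = -1/(2*(a + (2*a)*(1/(2*a)))) = -1/(2*(a + 1)) = -1/(2*(1 + a)))
c(Q) + 23910/(-24020) = -1/(2 + 2*(124/15)) + 23910/(-24020) = -1/(2 + 248/15) + 23910*(-1/24020) = -1/278/15 - 2391/2402 = -1*15/278 - 2391/2402 = -15/278 - 2391/2402 = -175182/166939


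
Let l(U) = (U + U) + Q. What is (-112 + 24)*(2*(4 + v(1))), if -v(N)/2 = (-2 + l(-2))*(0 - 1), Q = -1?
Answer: 1760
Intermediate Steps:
l(U) = -1 + 2*U (l(U) = (U + U) - 1 = 2*U - 1 = -1 + 2*U)
v(N) = -14 (v(N) = -2*(-2 + (-1 + 2*(-2)))*(0 - 1) = -2*(-2 + (-1 - 4))*(-1) = -2*(-2 - 5)*(-1) = -(-14)*(-1) = -2*7 = -14)
(-112 + 24)*(2*(4 + v(1))) = (-112 + 24)*(2*(4 - 14)) = -176*(-10) = -88*(-20) = 1760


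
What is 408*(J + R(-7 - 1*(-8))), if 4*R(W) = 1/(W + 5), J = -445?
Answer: -181543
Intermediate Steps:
R(W) = 1/(4*(5 + W)) (R(W) = 1/(4*(W + 5)) = 1/(4*(5 + W)))
408*(J + R(-7 - 1*(-8))) = 408*(-445 + 1/(4*(5 + (-7 - 1*(-8))))) = 408*(-445 + 1/(4*(5 + (-7 + 8)))) = 408*(-445 + 1/(4*(5 + 1))) = 408*(-445 + (¼)/6) = 408*(-445 + (¼)*(⅙)) = 408*(-445 + 1/24) = 408*(-10679/24) = -181543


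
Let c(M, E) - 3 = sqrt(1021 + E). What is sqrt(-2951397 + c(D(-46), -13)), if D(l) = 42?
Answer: sqrt(-2951394 + 12*sqrt(7)) ≈ 1718.0*I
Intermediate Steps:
c(M, E) = 3 + sqrt(1021 + E)
sqrt(-2951397 + c(D(-46), -13)) = sqrt(-2951397 + (3 + sqrt(1021 - 13))) = sqrt(-2951397 + (3 + sqrt(1008))) = sqrt(-2951397 + (3 + 12*sqrt(7))) = sqrt(-2951394 + 12*sqrt(7))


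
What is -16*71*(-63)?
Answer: 71568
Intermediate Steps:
-16*71*(-63) = -1136*(-63) = -1*(-71568) = 71568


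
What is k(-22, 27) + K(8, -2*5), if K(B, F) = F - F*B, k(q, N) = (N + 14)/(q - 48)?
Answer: 4859/70 ≈ 69.414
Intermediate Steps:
k(q, N) = (14 + N)/(-48 + q)
K(B, F) = F - B*F
k(-22, 27) + K(8, -2*5) = (14 + 27)/(-48 - 22) + (-2*5)*(1 - 1*8) = 41/(-70) - 10*(1 - 8) = -1/70*41 - 10*(-7) = -41/70 + 70 = 4859/70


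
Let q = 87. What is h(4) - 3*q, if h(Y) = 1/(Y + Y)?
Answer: -2087/8 ≈ -260.88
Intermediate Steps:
h(Y) = 1/(2*Y)
h(4) - 3*q = (1/2)/4 - 3*87 = (1/2)*(1/4) - 261 = 1/8 - 261 = -2087/8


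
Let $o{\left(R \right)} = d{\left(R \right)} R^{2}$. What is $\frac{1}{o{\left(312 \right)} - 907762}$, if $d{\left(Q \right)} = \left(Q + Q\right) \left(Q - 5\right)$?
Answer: $\frac{1}{18647087630} \approx 5.3628 \cdot 10^{-11}$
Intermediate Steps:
$d{\left(Q \right)} = 2 Q \left(-5 + Q\right)$
$o{\left(R \right)} = 2 R^{3} \left(-5 + R\right)$ ($o{\left(R \right)} = 2 R \left(-5 + R\right) R^{2} = 2 R^{3} \left(-5 + R\right)$)
$\frac{1}{o{\left(312 \right)} - 907762} = \frac{1}{2 \cdot 312^{3} \left(-5 + 312\right) - 907762} = \frac{1}{2 \cdot 30371328 \cdot 307 - 907762} = \frac{1}{18647995392 - 907762} = \frac{1}{18647087630}$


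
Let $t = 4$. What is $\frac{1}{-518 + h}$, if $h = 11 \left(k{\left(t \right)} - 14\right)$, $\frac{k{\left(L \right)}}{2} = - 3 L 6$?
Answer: $- \frac{1}{2256} \approx -0.00044326$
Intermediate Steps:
$k{\left(L \right)} = - 36 L$ ($k{\left(L \right)} = 2 - 3 L 6 = 2 \left(- 18 L\right) = - 36 L$)
$h = -1738$ ($h = 11 \left(\left(-36\right) 4 - 14\right) = 11 \left(-144 - 14\right) = 11 \left(-158\right) = -1738$)
$\frac{1}{-518 + h} = \frac{1}{-518 - 1738} = \frac{1}{-2256} = - \frac{1}{2256}$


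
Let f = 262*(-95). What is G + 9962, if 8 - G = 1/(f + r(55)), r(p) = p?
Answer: 247604951/24835 ≈ 9970.0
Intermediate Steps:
f = -24890
G = 198681/24835 (G = 8 - 1/(-24890 + 55) = 8 - 1/(-24835) = 8 - 1*(-1/24835) = 8 + 1/24835 = 198681/24835 ≈ 8.0000)
G + 9962 = 198681/24835 + 9962 = 247604951/24835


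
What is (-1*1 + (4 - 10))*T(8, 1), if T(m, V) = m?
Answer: -56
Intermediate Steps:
(-1*1 + (4 - 10))*T(8, 1) = (-1*1 + (4 - 10))*8 = (-1 - 6)*8 = -7*8 = -56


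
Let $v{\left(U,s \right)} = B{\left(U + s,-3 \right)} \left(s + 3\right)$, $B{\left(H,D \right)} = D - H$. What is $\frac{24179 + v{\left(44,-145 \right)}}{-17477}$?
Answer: $- \frac{10263}{17477} \approx -0.58723$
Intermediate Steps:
$v{\left(U,s \right)} = \left(3 + s\right) \left(-3 - U - s\right)$ ($v{\left(U,s \right)} = \left(-3 - \left(U + s\right)\right) \left(s + 3\right) = \left(-3 - \left(U + s\right)\right) \left(3 + s\right) = \left(-3 - U - s\right) \left(3 + s\right) = \left(3 + s\right) \left(-3 - U - s\right)$)
$\frac{24179 + v{\left(44,-145 \right)}}{-17477} = \frac{24179 - \left(3 - 145\right) \left(3 + 44 - 145\right)}{-17477} = \left(24179 - \left(-142\right) \left(-98\right)\right) \left(- \frac{1}{17477}\right) = \left(24179 - 13916\right) \left(- \frac{1}{17477}\right) = 10263 \left(- \frac{1}{17477}\right) = - \frac{10263}{17477}$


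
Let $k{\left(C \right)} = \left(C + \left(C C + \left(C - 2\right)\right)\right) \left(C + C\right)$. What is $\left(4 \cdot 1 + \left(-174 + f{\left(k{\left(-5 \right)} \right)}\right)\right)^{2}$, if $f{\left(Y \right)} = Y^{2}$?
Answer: $279892900$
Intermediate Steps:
$k{\left(C \right)} = 2 C \left(-2 + C^{2} + 2 C\right)$ ($k{\left(C \right)} = \left(C + \left(C^{2} + \left(-2 + C\right)\right)\right) 2 C = \left(C + \left(-2 + C + C^{2}\right)\right) 2 C = \left(-2 + C^{2} + 2 C\right) 2 C = 2 C \left(-2 + C^{2} + 2 C\right)$)
$\left(4 \cdot 1 + \left(-174 + f{\left(k{\left(-5 \right)} \right)}\right)\right)^{2} = \left(4 \cdot 1 - \left(174 - \left(2 \left(-5\right) \left(-2 + \left(-5\right)^{2} + 2 \left(-5\right)\right)\right)^{2}\right)\right)^{2} = \left(4 - \left(174 - \left(2 \left(-5\right) \left(-2 + 25 - 10\right)\right)^{2}\right)\right)^{2} = \left(4 - \left(174 - \left(2 \left(-5\right) 13\right)^{2}\right)\right)^{2} = \left(4 - \left(174 - \left(-130\right)^{2}\right)\right)^{2} = \left(4 + \left(-174 + 16900\right)\right)^{2} = \left(4 + 16726\right)^{2} = 16730^{2} = 279892900$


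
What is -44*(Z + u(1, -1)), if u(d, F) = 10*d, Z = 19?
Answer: -1276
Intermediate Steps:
-44*(Z + u(1, -1)) = -44*(19 + 10*1) = -44*(19 + 10) = -44*29 = -1276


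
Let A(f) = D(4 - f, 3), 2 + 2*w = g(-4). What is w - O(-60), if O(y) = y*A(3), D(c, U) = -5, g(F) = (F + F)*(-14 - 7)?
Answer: -217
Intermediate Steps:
g(F) = -42*F (g(F) = (2*F)*(-21) = -42*F)
w = 83 (w = -1 + (-42*(-4))/2 = -1 + (½)*168 = -1 + 84 = 83)
A(f) = -5
O(y) = -5*y (O(y) = y*(-5) = -5*y)
w - O(-60) = 83 - (-5)*(-60) = 83 - 1*300 = 83 - 300 = -217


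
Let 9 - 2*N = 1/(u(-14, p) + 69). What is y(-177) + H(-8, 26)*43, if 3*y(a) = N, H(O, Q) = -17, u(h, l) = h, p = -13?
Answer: -120368/165 ≈ -729.50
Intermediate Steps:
N = 247/55 (N = 9/2 - 1/(2*(-14 + 69)) = 9/2 - ½/55 = 9/2 - ½*1/55 = 9/2 - 1/110 = 247/55 ≈ 4.4909)
y(a) = 247/165 (y(a) = (⅓)*(247/55) = 247/165)
y(-177) + H(-8, 26)*43 = 247/165 - 17*43 = 247/165 - 731 = -120368/165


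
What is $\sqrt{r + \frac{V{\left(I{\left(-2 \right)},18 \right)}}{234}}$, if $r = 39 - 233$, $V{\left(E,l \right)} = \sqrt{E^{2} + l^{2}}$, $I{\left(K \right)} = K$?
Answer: $\frac{\sqrt{-295074 + 13 \sqrt{82}}}{39} \approx 13.926 i$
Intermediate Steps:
$r = -194$
$\sqrt{r + \frac{V{\left(I{\left(-2 \right)},18 \right)}}{234}} = \sqrt{-194 + \frac{\sqrt{\left(-2\right)^{2} + 18^{2}}}{234}} = \sqrt{-194 + \sqrt{4 + 324} \cdot \frac{1}{234}} = \sqrt{-194 + \sqrt{328} \cdot \frac{1}{234}} = \sqrt{-194 + 2 \sqrt{82} \cdot \frac{1}{234}} = \sqrt{-194 + \frac{\sqrt{82}}{117}}$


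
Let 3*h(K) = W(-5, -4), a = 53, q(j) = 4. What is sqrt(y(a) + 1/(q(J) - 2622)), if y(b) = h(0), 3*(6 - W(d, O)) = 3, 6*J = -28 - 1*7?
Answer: sqrt(102785298)/7854 ≈ 1.2908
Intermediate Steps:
J = -35/6 (J = (-28 - 1*7)/6 = (-28 - 7)/6 = (1/6)*(-35) = -35/6 ≈ -5.8333)
W(d, O) = 5 (W(d, O) = 6 - 1/3*3 = 6 - 1 = 5)
h(K) = 5/3 (h(K) = (1/3)*5 = 5/3)
y(b) = 5/3
sqrt(y(a) + 1/(q(J) - 2622)) = sqrt(5/3 + 1/(4 - 2622)) = sqrt(5/3 + 1/(-2618)) = sqrt(5/3 - 1/2618) = sqrt(13087/7854) = sqrt(102785298)/7854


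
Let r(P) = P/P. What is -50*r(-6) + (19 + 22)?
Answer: -9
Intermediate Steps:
r(P) = 1
-50*r(-6) + (19 + 22) = -50*1 + (19 + 22) = -50 + 41 = -9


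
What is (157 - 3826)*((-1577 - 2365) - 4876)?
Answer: 32353242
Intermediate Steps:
(157 - 3826)*((-1577 - 2365) - 4876) = -3669*(-3942 - 4876) = -3669*(-8818) = 32353242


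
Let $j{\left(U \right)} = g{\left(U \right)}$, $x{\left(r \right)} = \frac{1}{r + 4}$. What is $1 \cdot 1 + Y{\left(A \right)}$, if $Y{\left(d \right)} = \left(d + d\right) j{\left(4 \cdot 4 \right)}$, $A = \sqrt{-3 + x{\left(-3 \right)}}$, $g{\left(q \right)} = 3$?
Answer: $1 + 6 i \sqrt{2} \approx 1.0 + 8.4853 i$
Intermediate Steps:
$x{\left(r \right)} = \frac{1}{4 + r}$
$A = i \sqrt{2}$ ($A = \sqrt{-3 + \frac{1}{4 - 3}} = \sqrt{-3 + 1^{-1}} = \sqrt{-3 + 1} = \sqrt{-2} = i \sqrt{2} \approx 1.4142 i$)
$j{\left(U \right)} = 3$
$Y{\left(d \right)} = 6 d$ ($Y{\left(d \right)} = \left(d + d\right) 3 = 2 d 3 = 6 d$)
$1 \cdot 1 + Y{\left(A \right)} = 1 \cdot 1 + 6 i \sqrt{2} = 1 + 6 i \sqrt{2}$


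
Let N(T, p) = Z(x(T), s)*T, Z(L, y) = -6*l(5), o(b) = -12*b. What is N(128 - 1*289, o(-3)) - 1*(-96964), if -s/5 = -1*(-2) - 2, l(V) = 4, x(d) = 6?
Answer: 100828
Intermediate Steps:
s = 0 (s = -5*(-1*(-2) - 2) = -5*(2 - 2) = -5*0 = 0)
Z(L, y) = -24 (Z(L, y) = -6*4 = -24)
N(T, p) = -24*T
N(128 - 1*289, o(-3)) - 1*(-96964) = -24*(128 - 1*289) - 1*(-96964) = -24*(128 - 289) + 96964 = -24*(-161) + 96964 = 3864 + 96964 = 100828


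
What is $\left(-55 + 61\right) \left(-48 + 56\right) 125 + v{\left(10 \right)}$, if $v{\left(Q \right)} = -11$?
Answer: $5989$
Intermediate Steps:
$\left(-55 + 61\right) \left(-48 + 56\right) 125 + v{\left(10 \right)} = \left(-55 + 61\right) \left(-48 + 56\right) 125 - 11 = 6 \cdot 8 \cdot 125 - 11 = 48 \cdot 125 - 11 = 6000 - 11 = 5989$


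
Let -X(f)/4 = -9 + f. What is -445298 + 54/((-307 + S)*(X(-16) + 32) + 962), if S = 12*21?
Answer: -1402243429/3149 ≈ -4.4530e+5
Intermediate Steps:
S = 252
X(f) = 36 - 4*f (X(f) = -4*(-9 + f) = 36 - 4*f)
-445298 + 54/((-307 + S)*(X(-16) + 32) + 962) = -445298 + 54/((-307 + 252)*((36 - 4*(-16)) + 32) + 962) = -445298 + 54/(-55*((36 + 64) + 32) + 962) = -445298 + 54/(-55*(100 + 32) + 962) = -445298 + 54/(-55*132 + 962) = -445298 + 54/(-7260 + 962) = -445298 + 54/(-6298) = -445298 + 54*(-1/6298) = -445298 - 27/3149 = -1402243429/3149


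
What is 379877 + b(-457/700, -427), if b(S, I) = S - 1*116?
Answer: 265832243/700 ≈ 3.7976e+5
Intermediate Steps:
b(S, I) = -116 + S (b(S, I) = S - 116 = -116 + S)
379877 + b(-457/700, -427) = 379877 + (-116 - 457/700) = 379877 - 81657/700 = 265832243/700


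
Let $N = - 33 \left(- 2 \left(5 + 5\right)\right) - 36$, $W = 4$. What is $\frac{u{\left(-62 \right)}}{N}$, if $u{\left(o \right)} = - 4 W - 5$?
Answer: $- \frac{7}{208} \approx -0.033654$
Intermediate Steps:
$N = 624$ ($N = - 33 \left(\left(-2\right) 10\right) - 36 = \left(-33\right) \left(-20\right) - 36 = 660 - 36 = 624$)
$u{\left(o \right)} = -21$ ($u{\left(o \right)} = \left(-4\right) 4 - 5 = -16 - 5 = -21$)
$\frac{u{\left(-62 \right)}}{N} = - \frac{21}{624} = \left(-21\right) \frac{1}{624} = - \frac{7}{208}$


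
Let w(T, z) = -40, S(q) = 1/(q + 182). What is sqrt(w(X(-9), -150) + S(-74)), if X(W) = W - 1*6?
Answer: I*sqrt(12957)/18 ≈ 6.3238*I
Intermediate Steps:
S(q) = 1/(182 + q)
X(W) = -6 + W (X(W) = W - 6 = -6 + W)
sqrt(w(X(-9), -150) + S(-74)) = sqrt(-40 + 1/(182 - 74)) = sqrt(-40 + 1/108) = sqrt(-4319/108) = I*sqrt(12957)/18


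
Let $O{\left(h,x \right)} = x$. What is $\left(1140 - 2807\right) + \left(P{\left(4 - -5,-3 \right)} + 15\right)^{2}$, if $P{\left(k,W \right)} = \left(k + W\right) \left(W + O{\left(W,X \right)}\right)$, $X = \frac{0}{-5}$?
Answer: $-1658$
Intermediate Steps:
$X = 0$ ($X = 0 \left(- \frac{1}{5}\right) = 0$)
$P{\left(k,W \right)} = W \left(W + k\right)$ ($P{\left(k,W \right)} = \left(k + W\right) \left(W + 0\right) = \left(W + k\right) W = W \left(W + k\right)$)
$\left(1140 - 2807\right) + \left(P{\left(4 - -5,-3 \right)} + 15\right)^{2} = \left(1140 - 2807\right) + \left(- 3 \left(-3 + \left(4 - -5\right)\right) + 15\right)^{2} = -1667 + \left(- 3 \left(-3 + \left(4 + 5\right)\right) + 15\right)^{2} = -1667 + \left(- 3 \left(-3 + 9\right) + 15\right)^{2} = -1667 + \left(\left(-3\right) 6 + 15\right)^{2} = -1667 + \left(-18 + 15\right)^{2} = -1667 + \left(-3\right)^{2} = -1667 + 9 = -1658$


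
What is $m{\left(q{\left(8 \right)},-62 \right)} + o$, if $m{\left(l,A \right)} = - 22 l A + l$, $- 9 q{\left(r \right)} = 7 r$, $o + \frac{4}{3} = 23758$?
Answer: $\frac{45790}{3} \approx 15263.0$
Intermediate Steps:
$o = \frac{71270}{3}$ ($o = - \frac{4}{3} + 23758 = \frac{71270}{3} \approx 23757.0$)
$q{\left(r \right)} = - \frac{7 r}{9}$
$m{\left(l,A \right)} = l - 22 A l$ ($m{\left(l,A \right)} = - 22 A l + l = l - 22 A l$)
$m{\left(q{\left(8 \right)},-62 \right)} + o = \left(- \frac{7}{9}\right) 8 \left(1 - -1364\right) + \frac{71270}{3} = - \frac{56 \left(1 + 1364\right)}{9} + \frac{71270}{3} = \left(- \frac{56}{9}\right) 1365 + \frac{71270}{3} = - \frac{25480}{3} + \frac{71270}{3} = \frac{45790}{3}$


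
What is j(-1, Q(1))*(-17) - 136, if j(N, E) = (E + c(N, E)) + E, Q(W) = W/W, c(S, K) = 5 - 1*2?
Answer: -221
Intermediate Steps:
c(S, K) = 3 (c(S, K) = 5 - 2 = 3)
Q(W) = 1
j(N, E) = 3 + 2*E (j(N, E) = (E + 3) + E = (3 + E) + E = 3 + 2*E)
j(-1, Q(1))*(-17) - 136 = (3 + 2*1)*(-17) - 136 = (3 + 2)*(-17) - 136 = 5*(-17) - 136 = -85 - 136 = -221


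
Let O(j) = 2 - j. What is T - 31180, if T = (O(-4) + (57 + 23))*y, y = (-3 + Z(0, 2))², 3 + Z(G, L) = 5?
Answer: -31094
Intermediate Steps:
Z(G, L) = 2 (Z(G, L) = -3 + 5 = 2)
y = 1 (y = (-3 + 2)² = (-1)² = 1)
T = 86 (T = ((2 - 1*(-4)) + (57 + 23))*1 = ((2 + 4) + 80)*1 = (6 + 80)*1 = 86*1 = 86)
T - 31180 = 86 - 31180 = -31094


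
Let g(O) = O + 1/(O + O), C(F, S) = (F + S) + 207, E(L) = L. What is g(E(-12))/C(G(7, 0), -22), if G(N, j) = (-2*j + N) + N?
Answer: -289/4776 ≈ -0.060511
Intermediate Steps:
G(N, j) = -2*j + 2*N (G(N, j) = (N - 2*j) + N = -2*j + 2*N)
C(F, S) = 207 + F + S
g(O) = O + 1/(2*O)
g(E(-12))/C(G(7, 0), -22) = (-12 + (½)/(-12))/(207 + (-2*0 + 2*7) - 22) = (-12 + (½)*(-1/12))/(207 + (0 + 14) - 22) = (-12 - 1/24)/(207 + 14 - 22) = -289/24/199 = -289/24*1/199 = -289/4776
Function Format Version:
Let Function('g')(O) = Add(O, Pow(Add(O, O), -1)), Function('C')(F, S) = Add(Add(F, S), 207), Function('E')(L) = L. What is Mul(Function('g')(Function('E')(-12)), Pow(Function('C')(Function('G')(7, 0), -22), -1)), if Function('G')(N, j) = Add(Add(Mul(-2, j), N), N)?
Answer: Rational(-289, 4776) ≈ -0.060511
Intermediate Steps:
Function('G')(N, j) = Add(Mul(-2, j), Mul(2, N)) (Function('G')(N, j) = Add(Add(N, Mul(-2, j)), N) = Add(Mul(-2, j), Mul(2, N)))
Function('C')(F, S) = Add(207, F, S)
Function('g')(O) = Add(O, Mul(Rational(1, 2), Pow(O, -1))) (Function('g')(O) = Add(O, Pow(Mul(2, O), -1)) = Add(O, Mul(Rational(1, 2), Pow(O, -1))))
Mul(Function('g')(Function('E')(-12)), Pow(Function('C')(Function('G')(7, 0), -22), -1)) = Mul(Add(-12, Mul(Rational(1, 2), Pow(-12, -1))), Pow(Add(207, Add(Mul(-2, 0), Mul(2, 7)), -22), -1)) = Mul(Add(-12, Mul(Rational(1, 2), Rational(-1, 12))), Pow(Add(207, Add(0, 14), -22), -1)) = Mul(Add(-12, Rational(-1, 24)), Pow(Add(207, 14, -22), -1)) = Mul(Rational(-289, 24), Pow(199, -1)) = Mul(Rational(-289, 24), Rational(1, 199)) = Rational(-289, 4776)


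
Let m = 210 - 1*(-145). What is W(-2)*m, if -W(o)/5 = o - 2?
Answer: 7100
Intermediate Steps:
W(o) = 10 - 5*o (W(o) = -5*(o - 2) = -5*(-2 + o) = 10 - 5*o)
m = 355 (m = 210 + 145 = 355)
W(-2)*m = (10 - 5*(-2))*355 = (10 + 10)*355 = 20*355 = 7100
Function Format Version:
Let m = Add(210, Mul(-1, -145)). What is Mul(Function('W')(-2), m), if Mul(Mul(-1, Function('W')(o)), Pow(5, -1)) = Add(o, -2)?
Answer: 7100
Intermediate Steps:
Function('W')(o) = Add(10, Mul(-5, o)) (Function('W')(o) = Mul(-5, Add(o, -2)) = Mul(-5, Add(-2, o)) = Add(10, Mul(-5, o)))
m = 355 (m = Add(210, 145) = 355)
Mul(Function('W')(-2), m) = Mul(Add(10, Mul(-5, -2)), 355) = Mul(Add(10, 10), 355) = Mul(20, 355) = 7100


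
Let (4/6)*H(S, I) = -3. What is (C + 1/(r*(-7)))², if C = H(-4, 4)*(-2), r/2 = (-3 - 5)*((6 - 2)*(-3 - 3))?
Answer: 585204481/7225344 ≈ 80.993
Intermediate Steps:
H(S, I) = -9/2 (H(S, I) = (3/2)*(-3) = -9/2)
r = 384 (r = 2*((-3 - 5)*((6 - 2)*(-3 - 3))) = 2*(-32*(-6)) = 2*(-8*(-24)) = 2*192 = 384)
C = 9 (C = -9/2*(-2) = 9)
(C + 1/(r*(-7)))² = (9 + 1/(384*(-7)))² = (9 + 1/(-2688))² = (9 - 1/2688)² = (24191/2688)² = 585204481/7225344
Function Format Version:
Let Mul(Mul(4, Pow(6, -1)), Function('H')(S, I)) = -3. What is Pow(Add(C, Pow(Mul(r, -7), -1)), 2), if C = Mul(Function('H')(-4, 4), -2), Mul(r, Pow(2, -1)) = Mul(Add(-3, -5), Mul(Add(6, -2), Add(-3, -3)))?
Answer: Rational(585204481, 7225344) ≈ 80.993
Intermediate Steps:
Function('H')(S, I) = Rational(-9, 2) (Function('H')(S, I) = Mul(Rational(3, 2), -3) = Rational(-9, 2))
r = 384 (r = Mul(2, Mul(Add(-3, -5), Mul(Add(6, -2), Add(-3, -3)))) = Mul(2, Mul(-8, Mul(4, -6))) = Mul(2, Mul(-8, -24)) = Mul(2, 192) = 384)
C = 9 (C = Mul(Rational(-9, 2), -2) = 9)
Pow(Add(C, Pow(Mul(r, -7), -1)), 2) = Pow(Add(9, Pow(Mul(384, -7), -1)), 2) = Pow(Add(9, Pow(-2688, -1)), 2) = Pow(Add(9, Rational(-1, 2688)), 2) = Pow(Rational(24191, 2688), 2) = Rational(585204481, 7225344)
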